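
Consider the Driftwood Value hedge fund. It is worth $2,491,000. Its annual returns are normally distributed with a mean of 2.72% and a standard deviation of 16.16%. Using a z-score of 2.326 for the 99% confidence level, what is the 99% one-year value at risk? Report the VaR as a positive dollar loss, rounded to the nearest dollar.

$868,566

Return at the 99% tail: μ − z·σ = 2.72% − 2.326 × 16.16% = 2.72 − 37.58816 = -34.86816%
VaR = −(-34.86816%) × $2,491,000 = 34.86816% × $2,491,000 = $868,566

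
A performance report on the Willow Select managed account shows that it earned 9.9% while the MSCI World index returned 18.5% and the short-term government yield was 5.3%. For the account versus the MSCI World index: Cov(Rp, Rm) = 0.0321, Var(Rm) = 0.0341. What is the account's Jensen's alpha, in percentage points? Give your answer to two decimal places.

-7.83

β = Cov / Var = 0.0321 / 0.0341 = 0.9413
E[R] = Rf + β(Rm − Rf) = 5.3% + 0.9413 × (18.5% − 5.3%) = 17.7252%
α = Rp − E[R] = 9.9% − 17.7252% = -7.8252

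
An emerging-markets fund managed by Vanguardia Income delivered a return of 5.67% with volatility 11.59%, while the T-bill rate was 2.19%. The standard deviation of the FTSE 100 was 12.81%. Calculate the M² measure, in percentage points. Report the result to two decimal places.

Sharpe = (Rp − Rf) / σp = (5.67% − 2.19%) / 11.59% = 0.3003
M² = Rf + Sharpe × σm = 2.19% + 0.3003 × 12.81% = 6.0368%

6.04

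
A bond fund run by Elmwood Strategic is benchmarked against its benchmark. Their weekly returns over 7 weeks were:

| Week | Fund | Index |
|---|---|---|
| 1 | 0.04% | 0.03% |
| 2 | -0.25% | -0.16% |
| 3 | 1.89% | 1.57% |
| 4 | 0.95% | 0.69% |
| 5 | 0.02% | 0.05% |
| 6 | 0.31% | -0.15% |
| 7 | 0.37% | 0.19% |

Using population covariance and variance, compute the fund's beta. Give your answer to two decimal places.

1.13

r̄p = 0.4757%,  r̄m = 0.3171%
Cov = Σ(rp − r̄p)(rm − r̄m) / 7 = 0.3761
Var(rm) = Σ(rm − r̄m)² / 7 = 0.3321
β = Cov / Var = 0.3761 / 0.3321 = 1.1325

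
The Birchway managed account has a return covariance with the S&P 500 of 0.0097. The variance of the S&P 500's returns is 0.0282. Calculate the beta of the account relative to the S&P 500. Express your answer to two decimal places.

β = Cov(Rp, Rm) / Var(Rm) = 0.0097 / 0.0282 = 0.3440

0.34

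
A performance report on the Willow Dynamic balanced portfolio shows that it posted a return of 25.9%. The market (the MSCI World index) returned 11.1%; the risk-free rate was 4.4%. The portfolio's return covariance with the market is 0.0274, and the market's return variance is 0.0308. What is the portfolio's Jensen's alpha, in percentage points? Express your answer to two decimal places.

β = Cov / Var = 0.0274 / 0.0308 = 0.8896
E[R] = Rf + β(Rm − Rf) = 4.4% + 0.8896 × (11.1% − 4.4%) = 10.3603%
α = Rp − E[R] = 25.9% − 10.3603% = 15.5397

15.54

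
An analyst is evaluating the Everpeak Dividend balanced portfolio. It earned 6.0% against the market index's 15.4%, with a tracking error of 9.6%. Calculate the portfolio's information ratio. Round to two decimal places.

IR = (Rp − Rb) / TE = (6.0% − 15.4%) / 9.6% = -9.40% / 9.6% = -0.9792

-0.98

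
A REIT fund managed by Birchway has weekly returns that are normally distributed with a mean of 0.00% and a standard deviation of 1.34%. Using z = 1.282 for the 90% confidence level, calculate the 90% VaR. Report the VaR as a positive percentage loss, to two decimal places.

1.72

VaR (as % loss) = −(μ − z·σ) = −(0.00% − 1.282 × 1.34%) = −(-1.71788%) = 1.71788%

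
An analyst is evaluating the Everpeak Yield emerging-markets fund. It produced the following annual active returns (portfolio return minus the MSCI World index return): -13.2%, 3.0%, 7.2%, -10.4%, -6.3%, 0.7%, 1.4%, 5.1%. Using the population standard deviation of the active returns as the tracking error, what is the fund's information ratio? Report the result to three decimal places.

-0.223

μ = (-13.2 + 3 + 7.2 − 10.4 − 6.3 + 0.7 + 1.4 + 5.1) / 8 = -1.5625%
Σ(r − μ)² = 391.8588; population σ = √(391.8588/8) = 6.9987%
IR = μ / tracking error = -1.5625 / 6.9987 = -0.2233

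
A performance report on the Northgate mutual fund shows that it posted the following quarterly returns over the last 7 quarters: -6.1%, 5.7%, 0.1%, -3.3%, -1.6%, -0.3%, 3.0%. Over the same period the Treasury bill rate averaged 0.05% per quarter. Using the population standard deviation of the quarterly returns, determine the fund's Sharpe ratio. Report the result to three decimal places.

-0.113

Mean return r̄ = -2.50 / 7 = -0.3571%
Σ(r − r̄)² = 91.3571; population σ = √(91.3571/7) = 3.6126%
Sharpe = (r̄ − rf) / σ = (-0.3571 − 0.05) / 3.6126 = -0.4071 / 3.6126 = -0.1127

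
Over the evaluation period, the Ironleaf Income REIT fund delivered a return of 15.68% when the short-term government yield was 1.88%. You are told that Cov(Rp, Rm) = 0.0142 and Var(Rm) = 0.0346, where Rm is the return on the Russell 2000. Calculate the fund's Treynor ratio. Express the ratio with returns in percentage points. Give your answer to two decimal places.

β = Cov / Var = 0.0142 / 0.0346 = 0.4104
Treynor = (Rp − Rf) / β = (15.68% − 1.88%) / 0.4104 = 13.80 / 0.4104 = 33.6257

33.63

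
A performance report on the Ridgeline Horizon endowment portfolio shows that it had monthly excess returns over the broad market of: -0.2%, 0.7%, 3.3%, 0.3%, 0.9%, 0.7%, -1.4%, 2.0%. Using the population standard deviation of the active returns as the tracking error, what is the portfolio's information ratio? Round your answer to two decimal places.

Mean return μ = 6.30 / 8 = 0.7875%
Σ(r − μ)² = (-0.2 − 0.7875)² + (0.7 − 0.7875)² + … = 13.8088
population σ = √(13.8088 / 8) = √1.7261 = 1.3138%
IR = μ / tracking error = 0.7875 / 1.3138 = 0.5994

0.60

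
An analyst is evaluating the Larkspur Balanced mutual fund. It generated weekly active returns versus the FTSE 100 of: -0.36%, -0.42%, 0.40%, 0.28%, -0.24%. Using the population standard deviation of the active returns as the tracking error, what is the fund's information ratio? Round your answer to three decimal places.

-0.200

r̄ = (-0.36 − 0.42 + 0.4 + 0.28 − 0.24) / 5 = -0.0680%
Σ(r − r̄)² = (-0.36 − (-0.0680))² + (-0.42 − (-0.0680))² + (0.4 − (-0.0680))² + … = 0.5789
σ = √[0.5789 / 5] = 0.3403%
IR = r̄ / tracking error = -0.0680 / 0.3403 = -0.1998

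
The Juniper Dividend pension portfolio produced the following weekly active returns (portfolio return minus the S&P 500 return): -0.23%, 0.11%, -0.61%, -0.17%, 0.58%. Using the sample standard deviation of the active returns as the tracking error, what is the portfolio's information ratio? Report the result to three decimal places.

-0.145

r̄ = (-0.23 + 0.11 − 0.61 − 0.17 + 0.58) / 5 = -0.320 / 5 = -0.0640%
Sample std dev = √[0.7819 / 4] = 0.4421%
IR = r̄ / tracking error = -0.0640 / 0.4421 = -0.1448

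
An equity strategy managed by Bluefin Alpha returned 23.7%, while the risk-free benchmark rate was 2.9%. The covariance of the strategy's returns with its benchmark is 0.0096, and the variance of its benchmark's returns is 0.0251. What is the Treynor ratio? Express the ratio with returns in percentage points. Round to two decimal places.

54.38

β = Cov / Var = 0.0096 / 0.0251 = 0.3825
Treynor = (Rp − Rf) / β = (23.7% − 2.9%) / 0.3825 = 20.80 / 0.3825 = 54.3791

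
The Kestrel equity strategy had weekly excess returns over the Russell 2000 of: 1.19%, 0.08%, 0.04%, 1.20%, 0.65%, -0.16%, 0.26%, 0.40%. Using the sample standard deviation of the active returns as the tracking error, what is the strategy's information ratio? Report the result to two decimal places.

r̄ = (1.19 + 0.08 + 0.04 + 1.2 + 0.65 − 0.16 + 0.26 + 0.4) / 8 = 3.660 / 8 = 0.4575%
Σ(r − r̄)² = 1.8654; sample σ = √(1.8654/7) = 0.5162%
IR = r̄ / tracking error = 0.4575 / 0.5162 = 0.8863

0.89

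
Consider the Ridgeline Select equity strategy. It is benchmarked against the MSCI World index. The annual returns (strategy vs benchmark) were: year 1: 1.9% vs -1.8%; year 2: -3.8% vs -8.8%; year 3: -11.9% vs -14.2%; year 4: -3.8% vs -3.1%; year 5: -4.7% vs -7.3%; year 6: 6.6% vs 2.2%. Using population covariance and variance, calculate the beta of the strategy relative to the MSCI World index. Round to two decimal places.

1.03

r̄p = -2.6167%,  r̄m = -5.5000%
Cov = Σ(rp − r̄p)(rm − r̄m) / 6 = 28.8767
Var(rm) = Σ(rm − r̄m)² / 6 = 28.0933
β = Cov / Var = 28.8767 / 28.0933 = 1.0279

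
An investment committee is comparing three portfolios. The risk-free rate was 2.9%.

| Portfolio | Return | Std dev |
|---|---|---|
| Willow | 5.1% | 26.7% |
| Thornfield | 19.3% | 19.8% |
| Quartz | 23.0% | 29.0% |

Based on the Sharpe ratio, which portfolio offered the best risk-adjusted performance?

Thornfield

Willow: Sharpe ratio = (5.1% − 2.9%) / 26.7% = 0.082
Thornfield: Sharpe ratio = (19.3% − 2.9%) / 19.8% = 0.828
Quartz: Sharpe ratio = (23.0% − 2.9%) / 29.0% = 0.693
Highest: Thornfield (0.828).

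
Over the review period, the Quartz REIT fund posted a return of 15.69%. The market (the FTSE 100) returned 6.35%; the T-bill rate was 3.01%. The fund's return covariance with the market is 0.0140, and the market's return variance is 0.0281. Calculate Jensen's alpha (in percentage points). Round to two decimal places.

11.02

β = Cov / Var = 0.0140 / 0.0281 = 0.4982
E[R] = Rf + β(Rm − Rf) = 3.01% + 0.4982 × (6.35% − 3.01%) = 4.6740%
α = Rp − E[R] = 15.69% − 4.6740% = 11.0160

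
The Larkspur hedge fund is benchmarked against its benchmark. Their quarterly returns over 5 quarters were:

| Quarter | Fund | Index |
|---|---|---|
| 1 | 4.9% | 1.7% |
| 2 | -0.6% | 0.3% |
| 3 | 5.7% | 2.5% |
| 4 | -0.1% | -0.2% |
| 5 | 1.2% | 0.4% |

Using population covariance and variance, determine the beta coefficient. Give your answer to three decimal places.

2.487

r̄p = 2.2200%,  r̄m = 0.9400%
Cov = Σ(rp − r̄p)(rm − r̄m) / 5 = 2.4932
Var(rm) = Σ(rm − r̄m)² / 5 = 1.0024
β = Cov / Var = 2.4932 / 1.0024 = 2.4872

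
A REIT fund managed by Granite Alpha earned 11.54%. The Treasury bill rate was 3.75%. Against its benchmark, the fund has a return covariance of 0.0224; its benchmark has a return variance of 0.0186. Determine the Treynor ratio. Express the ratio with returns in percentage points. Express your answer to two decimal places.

6.47

β = Cov / Var = 0.0224 / 0.0186 = 1.2043
Treynor = (Rp − Rf) / β = (11.54% − 3.75%) / 1.2043 = 7.79 / 1.2043 = 6.4685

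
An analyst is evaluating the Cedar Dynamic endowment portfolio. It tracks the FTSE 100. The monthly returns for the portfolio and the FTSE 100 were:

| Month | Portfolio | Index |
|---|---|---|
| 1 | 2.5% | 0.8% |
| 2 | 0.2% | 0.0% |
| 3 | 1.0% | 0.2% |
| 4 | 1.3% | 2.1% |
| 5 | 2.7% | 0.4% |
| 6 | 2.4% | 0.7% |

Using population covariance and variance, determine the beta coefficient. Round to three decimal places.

0.221

r̄p = 1.6833%,  r̄m = 0.7000%
Cov = Σ(rp − r̄p)(rm − r̄m) / 6 = 0.1033
Var(rm) = Σ(rm − r̄m)² / 6 = 0.4667
β = Cov / Var = 0.1033 / 0.4667 = 0.2213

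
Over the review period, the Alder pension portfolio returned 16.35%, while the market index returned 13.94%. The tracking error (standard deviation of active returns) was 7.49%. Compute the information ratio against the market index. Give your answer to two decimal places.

IR = (Rp − Rb) / TE = (16.35% − 13.94%) / 7.49% = 2.41% / 7.49% = 0.3218

0.32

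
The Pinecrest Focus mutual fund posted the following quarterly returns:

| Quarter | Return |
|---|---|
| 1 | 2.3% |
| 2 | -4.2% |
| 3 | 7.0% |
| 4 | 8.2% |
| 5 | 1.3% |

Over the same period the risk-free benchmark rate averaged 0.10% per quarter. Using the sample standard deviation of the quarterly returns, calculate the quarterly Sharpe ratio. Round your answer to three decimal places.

0.569

r̄ = (2.3 − 4.2 + 7 + 8.2 + 1.3) / 5 = 14.60 / 5 = 2.9200%
Sample std dev = √[98.2280 / 4] = 4.9555%
Sharpe = (r̄ − rf) / σ = (2.9200 − 0.1) / 4.9555 = 2.8200 / 4.9555 = 0.5691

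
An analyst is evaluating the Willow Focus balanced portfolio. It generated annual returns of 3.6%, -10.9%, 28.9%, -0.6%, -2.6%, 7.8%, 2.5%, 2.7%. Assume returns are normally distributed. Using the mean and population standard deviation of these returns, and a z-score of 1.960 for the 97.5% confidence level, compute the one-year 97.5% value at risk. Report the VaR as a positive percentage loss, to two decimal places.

17.15

Mean return μ = 31.40 / 8 = 3.9250%
Population σ = √[Σ(r − μ)² / 8] = √[925.2350 / 8] = √115.6544 = 10.7543%
VaR = −(μ − z·σ) = −(3.9250 − 1.960 × 10.7543) = −(-17.1534) = 17.1534%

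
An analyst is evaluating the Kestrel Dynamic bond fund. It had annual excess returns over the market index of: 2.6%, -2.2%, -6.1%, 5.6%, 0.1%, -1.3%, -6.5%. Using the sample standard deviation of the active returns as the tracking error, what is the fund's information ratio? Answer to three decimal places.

-0.254

r̄ = (2.6 − 2.2 − 6.1 + 5.6 + 0.1 − 1.3 − 6.5) / 7 = -7.80 / 7 = -1.1143%
Σ(r − r̄)² = (2.6 − (-1.1143))² + (-2.2 − (-1.1143))² + (-6.1 − (-1.1143))² + … = 115.4286
sample σ = √(115.4286 / 6) = √19.2381 = 4.3861%
IR = r̄ / tracking error = -1.1143 / 4.3861 = -0.2541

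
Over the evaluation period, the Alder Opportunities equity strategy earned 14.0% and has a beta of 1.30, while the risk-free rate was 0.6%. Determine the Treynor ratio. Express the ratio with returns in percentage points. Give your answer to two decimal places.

Treynor = (Rp − Rf) / β = (14.0% − 0.6%) / 1.30 = 13.40 / 1.30 = 10.3077

10.31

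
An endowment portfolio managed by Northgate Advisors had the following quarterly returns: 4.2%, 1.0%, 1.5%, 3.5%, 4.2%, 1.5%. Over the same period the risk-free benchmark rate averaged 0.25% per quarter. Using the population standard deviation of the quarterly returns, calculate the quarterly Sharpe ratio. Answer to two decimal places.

r̄ = (4.2 + 1 + 1.5 + 3.5 + 4.2 + 1.5) / 6 = 15.90 / 6 = 2.6500%
Σ(r − r̄)² = (4.2 − 2.6500)² + (1 − 2.6500)² + (1.5 − 2.6500)² + … = 10.8950
σ = √[10.8950 / 6] = 1.3475%
Sharpe = (r̄ − rf) / σ = (2.6500 − 0.25) / 1.3475 = 2.4000 / 1.3475 = 1.7811

1.78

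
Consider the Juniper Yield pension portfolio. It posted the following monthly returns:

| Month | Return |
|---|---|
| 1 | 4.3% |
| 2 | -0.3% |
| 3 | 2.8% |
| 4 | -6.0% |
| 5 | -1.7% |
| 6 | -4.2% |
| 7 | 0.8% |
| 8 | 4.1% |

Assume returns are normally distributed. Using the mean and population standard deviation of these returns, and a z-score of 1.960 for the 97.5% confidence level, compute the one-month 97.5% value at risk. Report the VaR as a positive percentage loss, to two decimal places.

r̄ = (4.3 − 0.3 + 2.8 − 6 − 1.7 − 4.2 + 0.8 + 4.1) / 8 = -0.20 / 8 = -0.0250%
Population σ = √[Σ(r − r̄)² / 8] = √[100.3950 / 8] = √12.5494 = 3.5425%
VaR = −(r̄ − z·σ) = −(-0.0250 − 1.960 × 3.5425) = −(-6.9683) = 6.9683%

6.97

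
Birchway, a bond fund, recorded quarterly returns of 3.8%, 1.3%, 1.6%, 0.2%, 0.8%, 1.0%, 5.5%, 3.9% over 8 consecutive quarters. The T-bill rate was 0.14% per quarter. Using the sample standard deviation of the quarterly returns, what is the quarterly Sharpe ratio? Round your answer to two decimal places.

r̄ = (3.8 + 1.3 + 1.6 + 0.2 + 0.8 + 1 + 5.5 + 3.9) / 8 = 18.10 / 8 = 2.2625%
Sample σ = √[Σ(r − r̄)² / 7] = √[24.8788 / 7] = √3.5541 = 1.8852%
Sharpe = (r̄ − rf) / σ = (2.2625 − 0.14) / 1.8852 = 2.1225 / 1.8852 = 1.1259

1.13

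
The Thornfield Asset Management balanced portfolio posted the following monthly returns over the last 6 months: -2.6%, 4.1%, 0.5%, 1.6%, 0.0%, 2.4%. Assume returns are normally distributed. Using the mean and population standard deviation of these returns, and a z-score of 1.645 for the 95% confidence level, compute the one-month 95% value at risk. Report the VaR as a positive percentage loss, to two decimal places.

2.43

μ = (-2.6 + 4.1 + 0.5 + 1.6 + 0 + 2.4) / 6 = 1.0000%
Population std dev = √[26.1400 / 6] = 2.0873%
VaR = −(μ − z·σ) = −(1.0000 − 1.645 × 2.0873) = −(-2.4336) = 2.4336%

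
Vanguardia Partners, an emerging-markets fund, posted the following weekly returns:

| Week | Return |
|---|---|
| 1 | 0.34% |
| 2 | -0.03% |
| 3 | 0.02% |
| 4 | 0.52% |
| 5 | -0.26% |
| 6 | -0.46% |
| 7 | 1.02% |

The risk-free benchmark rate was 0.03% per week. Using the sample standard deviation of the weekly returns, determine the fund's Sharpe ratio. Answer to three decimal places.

Mean return r̄ = 1.150 / 7 = 0.1643%
Sample σ = √[Σ(r − r̄)² / 6] = √[1.5180 / 6] = √0.2530 = 0.5030%
Sharpe = (r̄ − rf) / σ = (0.1643 − 0.03) / 0.5030 = 0.1343 / 0.5030 = 0.2670

0.267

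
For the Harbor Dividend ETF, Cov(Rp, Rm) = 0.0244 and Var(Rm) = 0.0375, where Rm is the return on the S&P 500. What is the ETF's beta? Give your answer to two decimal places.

β = Cov(Rp, Rm) / Var(Rm) = 0.0244 / 0.0375 = 0.6507

0.65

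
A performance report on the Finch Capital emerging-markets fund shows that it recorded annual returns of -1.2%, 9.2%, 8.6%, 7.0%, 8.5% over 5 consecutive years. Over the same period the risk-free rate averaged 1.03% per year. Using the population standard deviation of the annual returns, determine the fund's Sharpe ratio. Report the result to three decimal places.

1.390

Mean return r̄ = 32.10 / 5 = 6.4200%
Population std dev = √[75.2080 / 5] = 3.8784%
Sharpe = (r̄ − rf) / σ = (6.4200 − 1.03) / 3.8784 = 5.3900 / 3.8784 = 1.3897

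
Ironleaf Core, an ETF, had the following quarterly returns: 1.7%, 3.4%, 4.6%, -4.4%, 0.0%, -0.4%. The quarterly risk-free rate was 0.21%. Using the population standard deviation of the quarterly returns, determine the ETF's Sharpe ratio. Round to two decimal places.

0.21

r̄ = (1.7 + 3.4 + 4.6 − 4.4 + 0 − 0.4) / 6 = 0.8167%
Population σ = √[Σ(r − r̄)² / 6] = √[51.1283 / 6] = √8.5214 = 2.9191%
Sharpe = (r̄ − rf) / σ = (0.8167 − 0.21) / 2.9191 = 0.6067 / 2.9191 = 0.2078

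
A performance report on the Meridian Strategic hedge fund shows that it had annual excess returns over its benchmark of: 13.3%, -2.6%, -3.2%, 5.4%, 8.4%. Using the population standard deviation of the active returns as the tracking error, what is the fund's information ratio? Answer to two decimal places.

μ = (13.3 − 2.6 − 3.2 + 5.4 + 8.4) / 5 = 4.2600%
Population σ = √[Σ(r − μ)² / 5] = √[202.8720 / 5] = √40.5744 = 6.3698%
IR = μ / tracking error = 4.2600 / 6.3698 = 0.6688

0.67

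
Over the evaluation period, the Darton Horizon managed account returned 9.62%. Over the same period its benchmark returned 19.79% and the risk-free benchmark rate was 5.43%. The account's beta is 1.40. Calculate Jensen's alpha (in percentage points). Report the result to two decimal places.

CAPM expected return = Rf + β(Rm − Rf) = 5.43% + 1.40 × (19.79% − 5.43%) = 5.43 + 1.40 × 14.36 = 25.5340%
Jensen's α = Rp − E[R] = 9.62% − 25.5340% = -15.9140

-15.91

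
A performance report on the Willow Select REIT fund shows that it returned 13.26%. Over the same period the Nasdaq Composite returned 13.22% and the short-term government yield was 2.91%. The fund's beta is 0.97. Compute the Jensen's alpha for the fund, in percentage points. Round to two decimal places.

0.35

CAPM expected return = Rf + β(Rm − Rf) = 2.91% + 0.97 × (13.22% − 2.91%) = 2.91 + 0.97 × 10.31 = 12.9107%
Jensen's α = Rp − E[R] = 13.26% − 12.9107% = 0.3493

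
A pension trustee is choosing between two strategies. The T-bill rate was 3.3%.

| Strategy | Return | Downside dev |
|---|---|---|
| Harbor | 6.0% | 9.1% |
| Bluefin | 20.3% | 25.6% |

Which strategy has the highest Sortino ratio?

Bluefin

Harbor: Sortino ratio = (6.0% − 3.3%) / 9.1% = 0.297
Bluefin: Sortino ratio = (20.3% − 3.3%) / 25.6% = 0.664
Highest: Bluefin (0.664).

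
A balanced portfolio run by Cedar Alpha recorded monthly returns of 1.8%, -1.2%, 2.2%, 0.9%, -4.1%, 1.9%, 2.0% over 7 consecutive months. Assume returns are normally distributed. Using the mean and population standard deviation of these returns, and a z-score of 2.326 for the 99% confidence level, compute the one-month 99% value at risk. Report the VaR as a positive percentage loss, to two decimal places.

r̄ = (1.8 − 1.2 + 2.2 + 0.9 − 4.1 + 1.9 + 2) / 7 = 3.50 / 7 = 0.5000%
Σ(r − r̄)² = 33.0000; population σ = √(33.0000/7) = 2.1712%
VaR = −(r̄ − z·σ) = −(0.5000 − 2.326 × 2.1712) = −(-4.5502) = 4.5502%

4.55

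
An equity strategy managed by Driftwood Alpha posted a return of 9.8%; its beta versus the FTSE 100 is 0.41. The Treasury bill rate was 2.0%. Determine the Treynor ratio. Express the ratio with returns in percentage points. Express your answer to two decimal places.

19.02

Treynor = (Rp − Rf) / β = (9.8% − 2.0%) / 0.41 = 7.80 / 0.41 = 19.0244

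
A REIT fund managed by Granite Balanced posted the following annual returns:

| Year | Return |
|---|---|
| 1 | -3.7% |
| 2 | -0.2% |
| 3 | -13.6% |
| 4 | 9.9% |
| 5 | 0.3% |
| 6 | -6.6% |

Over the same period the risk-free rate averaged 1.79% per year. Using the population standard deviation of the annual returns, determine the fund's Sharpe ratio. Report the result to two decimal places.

r̄ = (-3.7 − 0.2 − 13.6 + 9.9 + 0.3 − 6.6) / 6 = -2.3167%
Population σ = √[Σ(r − r̄)² / 6] = √[308.1483 / 6] = √51.3581 = 7.1665%
Sharpe = (r̄ − rf) / σ = (-2.3167 − 1.79) / 7.1665 = -4.1067 / 7.1665 = -0.5730

-0.57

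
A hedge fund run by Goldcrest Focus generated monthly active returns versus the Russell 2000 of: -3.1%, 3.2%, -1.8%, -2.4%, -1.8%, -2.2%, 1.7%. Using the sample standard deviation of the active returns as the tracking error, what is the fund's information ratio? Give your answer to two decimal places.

-0.38

μ = (-3.1 + 3.2 − 1.8 − 2.4 − 1.8 − 2.2 + 1.7) / 7 = -6.40 / 7 = -0.9143%
Σ(r − μ)² = 33.9686; sample σ = √(33.9686/6) = 2.3794%
IR = μ / tracking error = -0.9143 / 2.3794 = -0.3843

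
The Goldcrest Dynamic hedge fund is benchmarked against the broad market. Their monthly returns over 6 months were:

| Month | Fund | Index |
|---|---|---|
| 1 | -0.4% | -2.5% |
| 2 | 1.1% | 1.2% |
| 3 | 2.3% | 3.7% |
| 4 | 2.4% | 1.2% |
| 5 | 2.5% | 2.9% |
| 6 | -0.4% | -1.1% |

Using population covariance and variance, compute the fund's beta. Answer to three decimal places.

r̄p = 1.2500%,  r̄m = 0.9000%
Cov = Σ(rp − r̄p)(rm − r̄m) / 6 = 2.4417
Var(rm) = Σ(rm − r̄m)² / 6 = 4.5967
β = Cov / Var = 2.4417 / 4.5967 = 0.5312

0.531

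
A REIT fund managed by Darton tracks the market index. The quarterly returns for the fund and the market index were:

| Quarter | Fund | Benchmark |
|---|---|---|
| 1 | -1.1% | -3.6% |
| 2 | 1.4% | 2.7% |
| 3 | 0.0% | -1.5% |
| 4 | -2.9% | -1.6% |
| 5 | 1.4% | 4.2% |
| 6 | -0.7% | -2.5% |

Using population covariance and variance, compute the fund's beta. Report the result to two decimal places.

0.40

r̄p = -0.3167%,  r̄m = -0.3833%
Cov = Σ(rp − r̄p)(rm − r̄m) / 6 = 3.2136
Var(rm) = Σ(rm − r̄m)² / 6 = 8.0114
β = Cov / Var = 3.2136 / 8.0114 = 0.4011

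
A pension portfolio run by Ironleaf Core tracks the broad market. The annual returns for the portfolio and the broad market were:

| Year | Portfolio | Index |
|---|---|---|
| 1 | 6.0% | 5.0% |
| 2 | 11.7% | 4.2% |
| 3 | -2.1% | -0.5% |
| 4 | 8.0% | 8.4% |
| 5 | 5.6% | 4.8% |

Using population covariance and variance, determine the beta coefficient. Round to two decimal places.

1.14

r̄p = 5.8400%,  r̄m = 4.3800%
Cov = Σ(rp − r̄p)(rm − r̄m) / 5 = 9.2748
Var(rm) = Σ(rm − r̄m)² / 5 = 8.1136
β = Cov / Var = 9.2748 / 8.1136 = 1.1431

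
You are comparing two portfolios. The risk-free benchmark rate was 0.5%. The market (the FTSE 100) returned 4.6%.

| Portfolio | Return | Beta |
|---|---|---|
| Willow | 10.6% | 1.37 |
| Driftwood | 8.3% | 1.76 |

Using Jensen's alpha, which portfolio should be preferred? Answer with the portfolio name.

Willow

Willow: α = 10.6% − [0.5% + 1.37 × (4.6% − 0.5%)] = 4.483
Driftwood: α = 8.3% − [0.5% + 1.76 × (4.6% − 0.5%)] = 0.584
Highest: Willow (4.483).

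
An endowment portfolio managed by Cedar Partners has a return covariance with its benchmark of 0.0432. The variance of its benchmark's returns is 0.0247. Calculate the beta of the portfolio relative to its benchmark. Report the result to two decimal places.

1.75

β = Cov(Rp, Rm) / Var(Rm) = 0.0432 / 0.0247 = 1.7490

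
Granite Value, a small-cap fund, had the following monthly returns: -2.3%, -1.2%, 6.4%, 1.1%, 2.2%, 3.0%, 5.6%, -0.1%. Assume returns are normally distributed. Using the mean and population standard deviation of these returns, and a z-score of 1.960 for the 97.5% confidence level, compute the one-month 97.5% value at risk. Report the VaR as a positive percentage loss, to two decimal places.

r̄ = (-2.3 − 1.2 + 6.4 + 1.1 + 2.2 + 3 + 5.6 − 0.1) / 8 = 1.8375%
Population std dev = √[67.0988 / 8] = 2.8961%
VaR = −(r̄ − z·σ) = −(1.8375 − 1.960 × 2.8961) = −(-3.8389) = 3.8389%

3.84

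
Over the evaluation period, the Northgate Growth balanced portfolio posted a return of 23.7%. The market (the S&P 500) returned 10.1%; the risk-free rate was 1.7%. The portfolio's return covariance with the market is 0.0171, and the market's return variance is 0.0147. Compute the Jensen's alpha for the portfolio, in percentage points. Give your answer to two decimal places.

12.23

β = Cov / Var = 0.0171 / 0.0147 = 1.1633
E[R] = Rf + β(Rm − Rf) = 1.7% + 1.1633 × (10.1% − 1.7%) = 11.4717%
α = Rp − E[R] = 23.7% − 11.4717% = 12.2283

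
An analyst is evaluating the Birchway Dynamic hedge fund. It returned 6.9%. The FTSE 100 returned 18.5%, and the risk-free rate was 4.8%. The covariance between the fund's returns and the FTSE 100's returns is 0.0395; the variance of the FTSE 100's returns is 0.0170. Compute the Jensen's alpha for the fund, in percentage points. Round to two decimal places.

-29.73

β = Cov / Var = 0.0395 / 0.0170 = 2.3235
E[R] = Rf + β(Rm − Rf) = 4.8% + 2.3235 × (18.5% − 4.8%) = 36.6320%
α = Rp − E[R] = 6.9% − 36.6320% = -29.7320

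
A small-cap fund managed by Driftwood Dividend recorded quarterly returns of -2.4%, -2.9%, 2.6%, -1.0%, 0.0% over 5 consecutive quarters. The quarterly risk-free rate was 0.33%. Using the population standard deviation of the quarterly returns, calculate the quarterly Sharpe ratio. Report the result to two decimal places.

r̄ = (-2.4 − 2.9 + 2.6 − 1 + 0) / 5 = -0.7400%
Σ(r − r̄)² = (-2.4 − (-0.7400))² + (-2.9 − (-0.7400))² + (2.6 − (-0.7400))² + … = 19.1920
σ = √[19.1920 / 5] = 1.9592%
Sharpe = (r̄ − rf) / σ = (-0.7400 − 0.33) / 1.9592 = -1.0700 / 1.9592 = -0.5461

-0.55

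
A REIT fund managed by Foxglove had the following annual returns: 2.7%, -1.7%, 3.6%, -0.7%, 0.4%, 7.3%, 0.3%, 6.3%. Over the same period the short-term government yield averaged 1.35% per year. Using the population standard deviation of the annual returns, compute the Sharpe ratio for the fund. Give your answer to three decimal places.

r̄ = (2.7 − 1.7 + 3.6 − 0.7 + 0.4 + 7.3 + 0.3 + 6.3) / 8 = 2.2750%
Population σ = √[Σ(r − r̄)² / 8] = √[75.4550 / 8] = √9.4319 = 3.0711%
Sharpe = (r̄ − rf) / σ = (2.2750 − 1.35) / 3.0711 = 0.9250 / 3.0711 = 0.3012

0.301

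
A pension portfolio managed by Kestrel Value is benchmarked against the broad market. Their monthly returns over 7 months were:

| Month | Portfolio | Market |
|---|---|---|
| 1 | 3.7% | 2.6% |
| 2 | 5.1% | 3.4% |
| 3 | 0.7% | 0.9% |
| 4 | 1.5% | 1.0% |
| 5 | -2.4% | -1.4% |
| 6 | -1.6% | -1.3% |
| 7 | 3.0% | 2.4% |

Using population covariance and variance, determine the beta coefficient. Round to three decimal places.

r̄p = 1.4286%,  r̄m = 1.0857%
Cov = Σ(rp − r̄p)(rm − r̄m) / 7 = 4.4104
Var(rm) = Σ(rm − r̄m)² / 7 = 3.0412
β = Cov / Var = 4.4104 / 3.0412 = 1.4502

1.450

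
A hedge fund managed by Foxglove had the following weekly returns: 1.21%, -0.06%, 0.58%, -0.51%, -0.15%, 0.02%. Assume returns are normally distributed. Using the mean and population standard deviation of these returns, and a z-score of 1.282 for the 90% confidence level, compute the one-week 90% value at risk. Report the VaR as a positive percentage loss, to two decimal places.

0.54

Mean return r̄ = 1.090 / 6 = 0.1817%
Σ(r − r̄)² = (1.21 − 0.1817)² + (-0.06 − 0.1817)² + (0.58 − 0.1817)² + … = 1.8891
population σ = √(1.8891 / 6) = √0.3149 = 0.5612%
VaR = −(r̄ − z·σ) = −(0.1817 − 1.282 × 0.5612) = −(-0.5378) = 0.5378%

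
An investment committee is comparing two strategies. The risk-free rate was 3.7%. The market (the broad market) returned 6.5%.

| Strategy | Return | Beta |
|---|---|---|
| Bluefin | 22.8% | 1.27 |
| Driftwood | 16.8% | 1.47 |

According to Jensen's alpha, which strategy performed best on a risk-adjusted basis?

Bluefin: α = 22.8% − [3.7% + 1.27 × (6.5% − 3.7%)] = 15.544
Driftwood: α = 16.8% − [3.7% + 1.47 × (6.5% − 3.7%)] = 8.984
Highest: Bluefin (15.544).

Bluefin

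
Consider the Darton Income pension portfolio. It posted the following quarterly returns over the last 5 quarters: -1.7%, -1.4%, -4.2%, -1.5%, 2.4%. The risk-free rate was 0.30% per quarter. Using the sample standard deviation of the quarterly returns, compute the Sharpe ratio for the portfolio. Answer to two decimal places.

-0.67

r̄ = (-1.7 − 1.4 − 4.2 − 1.5 + 2.4) / 5 = -1.2800%
Sample std dev = √[22.3080 / 4] = 2.3616%
Sharpe = (r̄ − rf) / σ = (-1.2800 − 0.3) / 2.3616 = -1.5800 / 2.3616 = -0.6690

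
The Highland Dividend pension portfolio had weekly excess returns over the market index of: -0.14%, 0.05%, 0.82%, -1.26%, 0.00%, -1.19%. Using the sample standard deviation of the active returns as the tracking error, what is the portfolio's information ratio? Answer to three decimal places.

Mean return μ = -1.720 / 6 = -0.2867%
Sample std dev = √[3.2051 / 5] = 0.8006%
IR = μ / tracking error = -0.2867 / 0.8006 = -0.3581

-0.358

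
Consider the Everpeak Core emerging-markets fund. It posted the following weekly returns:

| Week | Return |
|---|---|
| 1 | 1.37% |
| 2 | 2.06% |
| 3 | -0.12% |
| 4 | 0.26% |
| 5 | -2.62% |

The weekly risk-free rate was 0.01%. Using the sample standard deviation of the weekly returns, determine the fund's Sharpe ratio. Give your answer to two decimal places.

μ = (1.37 + 2.06 − 0.12 + 0.26 − 2.62) / 5 = 0.950 / 5 = 0.1900%
Σ(r − μ)² = (1.37 − 0.1900)² + (2.06 − 0.1900)² + … = 12.8864
σ = √[12.8864 / 4] = 1.7949%
Sharpe = (μ − rf) / σ = (0.1900 − 0.01) / 1.7949 = 0.1800 / 1.7949 = 0.1003

0.10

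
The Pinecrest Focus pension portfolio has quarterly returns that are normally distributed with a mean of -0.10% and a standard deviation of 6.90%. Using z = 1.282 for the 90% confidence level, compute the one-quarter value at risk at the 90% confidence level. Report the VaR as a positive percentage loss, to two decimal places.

VaR (as % loss) = −(μ − z·σ) = −(-0.10% − 1.282 × 6.90%) = −(-8.9458%) = 8.9458%

8.95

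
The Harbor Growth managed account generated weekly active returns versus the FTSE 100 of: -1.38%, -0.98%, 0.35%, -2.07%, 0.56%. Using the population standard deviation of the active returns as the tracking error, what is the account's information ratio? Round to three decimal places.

Mean return r̄ = -3.520 / 5 = -0.7040%
Σ(r − r̄)² = (-1.38 − (-0.7040))² + (-0.98 − (-0.7040))² + … = 5.1077
σ = √[5.1077 / 5] = 1.0107%
IR = r̄ / tracking error = -0.7040 / 1.0107 = -0.6965

-0.697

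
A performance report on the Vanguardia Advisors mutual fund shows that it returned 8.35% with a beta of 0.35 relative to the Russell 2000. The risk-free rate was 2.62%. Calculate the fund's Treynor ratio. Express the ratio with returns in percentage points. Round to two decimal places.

16.37

Treynor = (Rp − Rf) / β = (8.35% − 2.62%) / 0.35 = 5.73 / 0.35 = 16.3714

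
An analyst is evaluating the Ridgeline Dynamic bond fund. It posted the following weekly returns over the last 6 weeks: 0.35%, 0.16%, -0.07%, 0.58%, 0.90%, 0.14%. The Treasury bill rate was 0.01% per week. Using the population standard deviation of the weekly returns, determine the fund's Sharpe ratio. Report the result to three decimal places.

Mean return r̄ = 2.060 / 6 = 0.3433%
Population std dev = √[0.6117 / 6] = 0.3193%
Sharpe = (r̄ − rf) / σ = (0.3433 − 0.01) / 0.3193 = 0.3333 / 0.3193 = 1.0438

1.044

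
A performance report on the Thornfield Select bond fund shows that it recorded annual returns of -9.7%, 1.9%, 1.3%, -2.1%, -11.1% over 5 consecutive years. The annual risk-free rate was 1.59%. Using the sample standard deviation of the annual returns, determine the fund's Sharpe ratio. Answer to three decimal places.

-0.905

Mean return r̄ = -19.70 / 5 = -3.9400%
Σ(r − r̄)² = (-9.7 − (-3.9400))² + (1.9 − (-3.9400))² + (1.3 − (-3.9400))² + … = 149.3920
sample σ = √(149.3920 / 4) = √37.3480 = 6.1113%
Sharpe = (r̄ − rf) / σ = (-3.9400 − 1.59) / 6.1113 = -5.5300 / 6.1113 = -0.9049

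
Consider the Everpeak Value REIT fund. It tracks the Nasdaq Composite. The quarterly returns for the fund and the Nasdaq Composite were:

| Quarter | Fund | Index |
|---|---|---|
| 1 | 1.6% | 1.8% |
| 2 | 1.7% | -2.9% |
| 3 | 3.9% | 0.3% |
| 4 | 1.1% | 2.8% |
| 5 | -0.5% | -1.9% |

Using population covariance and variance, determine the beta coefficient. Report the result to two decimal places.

0.13

r̄p = 1.5600%,  r̄m = 0.0200%
Cov = Σ(rp − r̄p)(rm − r̄m) / 5 = 0.5988
Var(rm) = Σ(rm − r̄m)² / 5 = 4.6376
β = Cov / Var = 0.5988 / 4.6376 = 0.1291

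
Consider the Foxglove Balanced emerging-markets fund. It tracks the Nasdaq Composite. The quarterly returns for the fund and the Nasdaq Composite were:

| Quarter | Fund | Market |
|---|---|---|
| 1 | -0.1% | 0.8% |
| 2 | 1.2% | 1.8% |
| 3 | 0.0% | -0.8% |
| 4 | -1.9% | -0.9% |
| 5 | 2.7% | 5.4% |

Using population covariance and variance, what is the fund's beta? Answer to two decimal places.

0.60

r̄p = 0.3800%,  r̄m = 1.2600%
Cov = Σ(rp − r̄p)(rm − r̄m) / 5 = 3.1952
Var(rm) = Σ(rm − r̄m)² / 5 = 5.3104
β = Cov / Var = 3.1952 / 5.3104 = 0.6017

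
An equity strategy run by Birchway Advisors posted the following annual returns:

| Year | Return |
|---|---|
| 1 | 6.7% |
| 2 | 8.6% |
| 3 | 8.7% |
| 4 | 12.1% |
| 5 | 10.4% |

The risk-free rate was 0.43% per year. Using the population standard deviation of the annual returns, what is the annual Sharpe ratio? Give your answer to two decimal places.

r̄ = (6.7 + 8.6 + 8.7 + 12.1 + 10.4) / 5 = 9.3000%
Population std dev = √[16.6600 / 5] = 1.8254%
Sharpe = (r̄ − rf) / σ = (9.3000 − 0.43) / 1.8254 = 8.8700 / 1.8254 = 4.8592

4.86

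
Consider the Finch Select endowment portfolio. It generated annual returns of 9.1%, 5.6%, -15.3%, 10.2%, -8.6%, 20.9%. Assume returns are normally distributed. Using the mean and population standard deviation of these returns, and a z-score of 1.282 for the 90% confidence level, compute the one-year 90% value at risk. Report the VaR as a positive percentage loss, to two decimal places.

11.90

r̄ = (9.1 + 5.6 − 15.3 + 10.2 − 8.6 + 20.9) / 6 = 21.90 / 6 = 3.6500%
Σ(r − r̄)² = (9.1 − 3.6500)² + (5.6 − 3.6500)² + (-15.3 − 3.6500)² + … = 883.1350
population σ = √(883.1350 / 6) = √147.1892 = 12.1322%
VaR = −(r̄ − z·σ) = −(3.6500 − 1.282 × 12.1322) = −(-11.9035) = 11.9035%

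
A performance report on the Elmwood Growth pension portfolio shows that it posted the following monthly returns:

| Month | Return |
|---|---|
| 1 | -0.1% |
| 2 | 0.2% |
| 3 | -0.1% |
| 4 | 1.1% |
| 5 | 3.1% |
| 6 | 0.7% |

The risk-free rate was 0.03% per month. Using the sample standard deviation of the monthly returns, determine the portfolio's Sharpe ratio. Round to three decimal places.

0.648

r̄ = (-0.1 + 0.2 − 0.1 + 1.1 + 3.1 + 0.7) / 6 = 0.8167%
Sample σ = √[Σ(r − r̄)² / 5] = √[7.3683 / 5] = √1.4737 = 1.2140%
Sharpe = (r̄ − rf) / σ = (0.8167 − 0.03) / 1.2140 = 0.7867 / 1.2140 = 0.6480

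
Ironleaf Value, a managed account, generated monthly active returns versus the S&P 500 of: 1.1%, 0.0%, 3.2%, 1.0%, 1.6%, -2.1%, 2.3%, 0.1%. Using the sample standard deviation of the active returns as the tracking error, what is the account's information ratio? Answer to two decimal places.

0.56

μ = (1.1 + 0 + 3.2 + 1 + 1.6 − 2.1 + 2.3 + 0.1) / 8 = 7.20 / 8 = 0.9000%
Sample σ = √[Σ(r − μ)² / 7] = √[18.2400 / 7] = √2.6057 = 1.6142%
IR = μ / tracking error = 0.9000 / 1.6142 = 0.5576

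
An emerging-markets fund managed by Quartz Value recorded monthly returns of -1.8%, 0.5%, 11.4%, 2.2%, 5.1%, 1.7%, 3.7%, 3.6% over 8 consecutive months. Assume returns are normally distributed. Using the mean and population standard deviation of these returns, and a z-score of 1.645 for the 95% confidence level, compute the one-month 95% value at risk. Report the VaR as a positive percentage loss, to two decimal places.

2.71

Mean return r̄ = 26.40 / 8 = 3.3000%
Σ(r − r̄)² = (-1.8 − 3.3000)² + (0.5 − 3.3000)² + … = 106.7200
population σ = √(106.7200 / 8) = √13.3400 = 3.6524%
VaR = −(r̄ − z·σ) = −(3.3000 − 1.645 × 3.6524) = −(-2.7082) = 2.7082%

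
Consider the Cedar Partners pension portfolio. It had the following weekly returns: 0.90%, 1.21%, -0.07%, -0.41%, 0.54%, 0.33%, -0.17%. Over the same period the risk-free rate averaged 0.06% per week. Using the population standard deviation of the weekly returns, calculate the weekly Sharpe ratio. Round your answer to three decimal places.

0.498

r̄ = (0.9 + 1.21 − 0.07 − 0.41 + 0.54 + 0.33 − 0.17) / 7 = 2.330 / 7 = 0.3329%
Population std dev = √[2.1009 / 7] = 0.5478%
Sharpe = (r̄ − rf) / σ = (0.3329 − 0.06) / 0.5478 = 0.2729 / 0.5478 = 0.4982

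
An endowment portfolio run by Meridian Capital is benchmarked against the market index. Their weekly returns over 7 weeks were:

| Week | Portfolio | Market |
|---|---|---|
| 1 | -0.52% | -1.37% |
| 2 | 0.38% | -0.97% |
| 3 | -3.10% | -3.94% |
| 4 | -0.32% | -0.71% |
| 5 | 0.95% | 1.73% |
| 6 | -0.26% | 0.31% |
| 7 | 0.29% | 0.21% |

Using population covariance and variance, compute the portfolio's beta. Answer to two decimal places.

0.67

r̄p = -0.3686%,  r̄m = -0.6771%
Cov = Σ(rp − r̄p)(rm − r̄m) / 7 = 1.8088
Var(rm) = Σ(rm − r̄m)² / 7 = 2.6813
β = Cov / Var = 1.8088 / 2.6813 = 0.6746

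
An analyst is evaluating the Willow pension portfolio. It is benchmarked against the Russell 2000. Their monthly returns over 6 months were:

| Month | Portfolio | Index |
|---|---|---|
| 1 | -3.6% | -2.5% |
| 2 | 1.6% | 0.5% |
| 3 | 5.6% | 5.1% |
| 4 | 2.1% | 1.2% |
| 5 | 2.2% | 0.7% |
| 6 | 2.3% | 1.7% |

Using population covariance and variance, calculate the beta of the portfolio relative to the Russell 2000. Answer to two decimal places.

r̄p = 1.7000%,  r̄m = 1.1167%
Cov = Σ(rp − r̄p)(rm − r̄m) / 6 = 5.8233
Var(rm) = Σ(rm − r̄m)² / 6 = 4.9747
β = Cov / Var = 5.8233 / 4.9747 = 1.1706

1.17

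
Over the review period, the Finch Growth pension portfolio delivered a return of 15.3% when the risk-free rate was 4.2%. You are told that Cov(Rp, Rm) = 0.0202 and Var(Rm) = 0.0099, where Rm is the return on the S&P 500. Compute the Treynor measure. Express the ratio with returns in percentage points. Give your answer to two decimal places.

5.44

β = Cov / Var = 0.0202 / 0.0099 = 2.0404
Treynor = (Rp − Rf) / β = (15.3% − 4.2%) / 2.0404 = 11.10 / 2.0404 = 5.4401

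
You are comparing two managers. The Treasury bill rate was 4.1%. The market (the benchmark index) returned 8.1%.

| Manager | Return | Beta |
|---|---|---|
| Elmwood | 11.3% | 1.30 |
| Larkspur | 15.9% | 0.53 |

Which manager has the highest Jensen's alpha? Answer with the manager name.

Elmwood: α = 11.3% − [4.1% + 1.30 × (8.1% − 4.1%)] = 2.000
Larkspur: α = 15.9% − [4.1% + 0.53 × (8.1% − 4.1%)] = 9.680
Highest: Larkspur (9.680).

Larkspur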